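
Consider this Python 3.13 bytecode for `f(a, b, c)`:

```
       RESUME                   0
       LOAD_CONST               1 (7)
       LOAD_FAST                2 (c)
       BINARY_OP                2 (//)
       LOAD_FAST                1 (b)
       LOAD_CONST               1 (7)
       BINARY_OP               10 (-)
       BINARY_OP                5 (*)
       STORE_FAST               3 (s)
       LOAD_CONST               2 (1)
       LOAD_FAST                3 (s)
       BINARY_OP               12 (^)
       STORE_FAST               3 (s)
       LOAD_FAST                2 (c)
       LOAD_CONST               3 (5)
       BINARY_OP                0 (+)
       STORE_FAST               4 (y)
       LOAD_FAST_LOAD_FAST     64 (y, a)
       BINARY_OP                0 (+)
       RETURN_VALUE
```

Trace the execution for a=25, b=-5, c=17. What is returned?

LOAD_CONST → push 7. Stack: [7]
LOAD_FAST c → push 17. Stack: [7, 17]
BINARY_OP // → 7 // 17 = 0. Stack: [0]
LOAD_FAST b → push -5. Stack: [0, -5]
LOAD_CONST → push 7. Stack: [0, -5, 7]
BINARY_OP - → -5 - 7 = -12. Stack: [0, -12]
BINARY_OP * → 0 * -12 = 0. Stack: [0]
STORE_FAST s → s=0. Stack: []
LOAD_CONST → push 1. Stack: [1]
LOAD_FAST s → push 0. Stack: [1, 0]
BINARY_OP ^ → 1 ^ 0 = 1. Stack: [1]
STORE_FAST s → s=1. Stack: []
LOAD_FAST c → push 17. Stack: [17]
LOAD_CONST → push 5. Stack: [17, 5]
BINARY_OP + → 17 + 5 = 22. Stack: [22]
STORE_FAST y → y=22. Stack: []
LOAD_FAST_LOAD_FAST y,a → push 22,25. Stack: [22, 25]
BINARY_OP + → 22 + 25 = 47. Stack: [47]
RETURN_VALUE → return 47.

47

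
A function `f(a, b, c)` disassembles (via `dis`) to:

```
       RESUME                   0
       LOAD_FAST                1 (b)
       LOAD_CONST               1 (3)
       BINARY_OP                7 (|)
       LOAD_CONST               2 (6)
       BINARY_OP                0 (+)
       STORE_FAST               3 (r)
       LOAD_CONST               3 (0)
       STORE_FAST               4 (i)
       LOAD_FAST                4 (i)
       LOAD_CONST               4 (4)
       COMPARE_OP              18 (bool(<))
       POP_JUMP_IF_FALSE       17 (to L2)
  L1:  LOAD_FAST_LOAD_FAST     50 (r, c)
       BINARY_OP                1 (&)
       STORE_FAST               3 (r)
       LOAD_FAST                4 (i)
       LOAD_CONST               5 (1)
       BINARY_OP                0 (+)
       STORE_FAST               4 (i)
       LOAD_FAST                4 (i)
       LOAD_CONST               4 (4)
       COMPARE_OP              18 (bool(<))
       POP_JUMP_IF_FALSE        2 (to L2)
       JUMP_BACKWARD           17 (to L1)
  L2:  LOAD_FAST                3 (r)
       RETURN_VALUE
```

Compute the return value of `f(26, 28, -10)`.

36

LOAD_FAST b → push 28. Stack: [28]
LOAD_CONST → push 3. Stack: [28, 3]
BINARY_OP | → 28 | 3 = 31. Stack: [31]
LOAD_CONST → push 6. Stack: [31, 6]
BINARY_OP + → 31 + 6 = 37. Stack: [37]
STORE_FAST r → r=37. Stack: []
LOAD_CONST → push 0. Stack: [0]
STORE_FAST i → i=0. Stack: []
LOAD_FAST i → push 0. Stack: [0]
LOAD_CONST → push 4. Stack: [0, 4]
COMPARE_OP bool(<) → 0 vs 4 = True. Stack: [True]
POP_JUMP_IF_FALSE → pop True; no jump. Stack: []
LOAD_FAST_LOAD_FAST r,c → push 37,-10. Stack: [37, -10]
BINARY_OP & → 37 & -10 = 36. Stack: [36]
STORE_FAST r → r=36. Stack: []
LOAD_FAST i → push 0. Stack: [0]
LOAD_CONST → push 1. Stack: [0, 1]
BINARY_OP + → 0 + 1 = 1. Stack: [1]
STORE_FAST i → i=1. Stack: []
LOAD_FAST i → push 1. Stack: [1]
LOAD_CONST → push 4. Stack: [1, 4]
COMPARE_OP bool(<) → 1 vs 4 = True. Stack: [True]
POP_JUMP_IF_FALSE → pop True; no jump. Stack: []
LOAD_FAST_LOAD_FAST r,c → push 36,-10. Stack: [36, -10]
BINARY_OP & → 36 & -10 = 36. Stack: [36]
STORE_FAST r → r=36. Stack: []
LOAD_FAST i → push 1. Stack: [1]
LOAD_CONST → push 1. Stack: [1, 1]
BINARY_OP + → 1 + 1 = 2. Stack: [2]
STORE_FAST i → i=2. Stack: []
LOAD_FAST i → push 2. Stack: [2]
LOAD_CONST → push 4. Stack: [2, 4]
COMPARE_OP bool(<) → 2 vs 4 = True. Stack: [True]
POP_JUMP_IF_FALSE → pop True; no jump. Stack: []
LOAD_FAST_LOAD_FAST r,c → push 36,-10. Stack: [36, -10]
BINARY_OP & → 36 & -10 = 36. Stack: [36]
STORE_FAST r → r=36. Stack: []
LOAD_FAST i → push 2. Stack: [2]
LOAD_CONST → push 1. Stack: [2, 1]
BINARY_OP + → 2 + 1 = 3. Stack: [3]
STORE_FAST i → i=3. Stack: []
LOAD_FAST i → push 3. Stack: [3]
LOAD_CONST → push 4. Stack: [3, 4]
COMPARE_OP bool(<) → 3 vs 4 = True. Stack: [True]
POP_JUMP_IF_FALSE → pop True; no jump. Stack: []
LOAD_FAST_LOAD_FAST r,c → push 36,-10. Stack: [36, -10]
BINARY_OP & → 36 & -10 = 36. Stack: [36]
STORE_FAST r → r=36. Stack: []
LOAD_FAST i → push 3. Stack: [3]
LOAD_CONST → push 1. Stack: [3, 1]
BINARY_OP + → 3 + 1 = 4. Stack: [4]
STORE_FAST i → i=4. Stack: []
LOAD_FAST i → push 4. Stack: [4]
LOAD_CONST → push 4. Stack: [4, 4]
COMPARE_OP bool(<) → 4 vs 4 = False. Stack: [False]
POP_JUMP_IF_FALSE → pop False; jump. Stack: []
LOAD_FAST r → push 36. Stack: [36]
RETURN_VALUE → return 36.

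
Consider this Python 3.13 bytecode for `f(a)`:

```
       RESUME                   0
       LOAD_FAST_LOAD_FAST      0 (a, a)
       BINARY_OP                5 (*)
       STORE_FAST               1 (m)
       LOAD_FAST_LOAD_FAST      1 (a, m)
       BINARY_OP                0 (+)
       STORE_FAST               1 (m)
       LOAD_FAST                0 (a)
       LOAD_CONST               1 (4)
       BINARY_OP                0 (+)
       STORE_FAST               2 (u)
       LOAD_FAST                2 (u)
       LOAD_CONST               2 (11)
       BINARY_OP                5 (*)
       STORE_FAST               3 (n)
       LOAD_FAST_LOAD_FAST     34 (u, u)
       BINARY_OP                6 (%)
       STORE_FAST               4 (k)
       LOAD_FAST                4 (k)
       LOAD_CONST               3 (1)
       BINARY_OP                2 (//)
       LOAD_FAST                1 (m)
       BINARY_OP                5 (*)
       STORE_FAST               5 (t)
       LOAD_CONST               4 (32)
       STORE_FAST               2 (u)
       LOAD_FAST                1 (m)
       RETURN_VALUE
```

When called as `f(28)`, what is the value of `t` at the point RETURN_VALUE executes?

LOAD_FAST_LOAD_FAST a,a → push 28,28. Stack: [28, 28]
BINARY_OP * → 28 * 28 = 784. Stack: [784]
STORE_FAST m → m=784. Stack: []
LOAD_FAST_LOAD_FAST a,m → push 28,784. Stack: [28, 784]
BINARY_OP + → 28 + 784 = 812. Stack: [812]
STORE_FAST m → m=812. Stack: []
LOAD_FAST a → push 28. Stack: [28]
LOAD_CONST → push 4. Stack: [28, 4]
BINARY_OP + → 28 + 4 = 32. Stack: [32]
STORE_FAST u → u=32. Stack: []
LOAD_FAST u → push 32. Stack: [32]
LOAD_CONST → push 11. Stack: [32, 11]
BINARY_OP * → 32 * 11 = 352. Stack: [352]
STORE_FAST n → n=352. Stack: []
LOAD_FAST_LOAD_FAST u,u → push 32,32. Stack: [32, 32]
BINARY_OP % → 32 % 32 = 0. Stack: [0]
STORE_FAST k → k=0. Stack: []
LOAD_FAST k → push 0. Stack: [0]
LOAD_CONST → push 1. Stack: [0, 1]
BINARY_OP // → 0 // 1 = 0. Stack: [0]
LOAD_FAST m → push 812. Stack: [0, 812]
BINARY_OP * → 0 * 812 = 0. Stack: [0]
STORE_FAST t → t=0. Stack: []
LOAD_CONST → push 32. Stack: [32]
STORE_FAST u → u=32. Stack: []
LOAD_FAST m → push 812. Stack: [812]
RETURN_VALUE → return 812.

0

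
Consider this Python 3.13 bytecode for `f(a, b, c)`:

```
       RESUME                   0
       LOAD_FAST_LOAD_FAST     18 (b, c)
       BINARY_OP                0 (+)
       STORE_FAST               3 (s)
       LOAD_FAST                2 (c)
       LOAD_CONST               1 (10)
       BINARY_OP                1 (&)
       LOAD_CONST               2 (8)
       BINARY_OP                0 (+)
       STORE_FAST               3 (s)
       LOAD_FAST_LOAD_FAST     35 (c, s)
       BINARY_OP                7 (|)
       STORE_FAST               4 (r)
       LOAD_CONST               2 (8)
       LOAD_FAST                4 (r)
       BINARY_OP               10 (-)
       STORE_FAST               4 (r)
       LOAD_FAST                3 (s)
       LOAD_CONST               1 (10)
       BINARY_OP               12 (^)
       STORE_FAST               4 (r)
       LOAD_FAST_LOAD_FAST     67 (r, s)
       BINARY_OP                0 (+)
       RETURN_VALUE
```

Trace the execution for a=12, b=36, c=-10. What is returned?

10

LOAD_FAST_LOAD_FAST b,c → push 36,-10. Stack: [36, -10]
BINARY_OP + → 36 + -10 = 26. Stack: [26]
STORE_FAST s → s=26. Stack: []
LOAD_FAST c → push -10. Stack: [-10]
LOAD_CONST → push 10. Stack: [-10, 10]
BINARY_OP & → -10 & 10 = 2. Stack: [2]
LOAD_CONST → push 8. Stack: [2, 8]
BINARY_OP + → 2 + 8 = 10. Stack: [10]
STORE_FAST s → s=10. Stack: []
LOAD_FAST_LOAD_FAST c,s → push -10,10. Stack: [-10, 10]
BINARY_OP | → -10 | 10 = -2. Stack: [-2]
STORE_FAST r → r=-2. Stack: []
LOAD_CONST → push 8. Stack: [8]
LOAD_FAST r → push -2. Stack: [8, -2]
BINARY_OP - → 8 - -2 = 10. Stack: [10]
STORE_FAST r → r=10. Stack: []
LOAD_FAST s → push 10. Stack: [10]
LOAD_CONST → push 10. Stack: [10, 10]
BINARY_OP ^ → 10 ^ 10 = 0. Stack: [0]
STORE_FAST r → r=0. Stack: []
LOAD_FAST_LOAD_FAST r,s → push 0,10. Stack: [0, 10]
BINARY_OP + → 0 + 10 = 10. Stack: [10]
RETURN_VALUE → return 10.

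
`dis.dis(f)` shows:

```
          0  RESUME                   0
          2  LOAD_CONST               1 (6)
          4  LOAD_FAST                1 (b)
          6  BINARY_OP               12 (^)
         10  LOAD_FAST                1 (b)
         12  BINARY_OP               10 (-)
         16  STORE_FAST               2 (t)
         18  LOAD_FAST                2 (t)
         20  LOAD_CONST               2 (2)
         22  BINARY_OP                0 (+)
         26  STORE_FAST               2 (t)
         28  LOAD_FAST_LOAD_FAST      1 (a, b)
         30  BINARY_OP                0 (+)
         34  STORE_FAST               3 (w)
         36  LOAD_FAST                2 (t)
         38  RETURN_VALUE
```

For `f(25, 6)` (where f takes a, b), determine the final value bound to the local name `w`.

31

LOAD_CONST → push 6. Stack: [6]
LOAD_FAST b → push 6. Stack: [6, 6]
BINARY_OP ^ → 6 ^ 6 = 0. Stack: [0]
LOAD_FAST b → push 6. Stack: [0, 6]
BINARY_OP - → 0 - 6 = -6. Stack: [-6]
STORE_FAST t → t=-6. Stack: []
LOAD_FAST t → push -6. Stack: [-6]
LOAD_CONST → push 2. Stack: [-6, 2]
BINARY_OP + → -6 + 2 = -4. Stack: [-4]
STORE_FAST t → t=-4. Stack: []
LOAD_FAST_LOAD_FAST a,b → push 25,6. Stack: [25, 6]
BINARY_OP + → 25 + 6 = 31. Stack: [31]
STORE_FAST w → w=31. Stack: []
LOAD_FAST t → push -4. Stack: [-4]
RETURN_VALUE → return -4.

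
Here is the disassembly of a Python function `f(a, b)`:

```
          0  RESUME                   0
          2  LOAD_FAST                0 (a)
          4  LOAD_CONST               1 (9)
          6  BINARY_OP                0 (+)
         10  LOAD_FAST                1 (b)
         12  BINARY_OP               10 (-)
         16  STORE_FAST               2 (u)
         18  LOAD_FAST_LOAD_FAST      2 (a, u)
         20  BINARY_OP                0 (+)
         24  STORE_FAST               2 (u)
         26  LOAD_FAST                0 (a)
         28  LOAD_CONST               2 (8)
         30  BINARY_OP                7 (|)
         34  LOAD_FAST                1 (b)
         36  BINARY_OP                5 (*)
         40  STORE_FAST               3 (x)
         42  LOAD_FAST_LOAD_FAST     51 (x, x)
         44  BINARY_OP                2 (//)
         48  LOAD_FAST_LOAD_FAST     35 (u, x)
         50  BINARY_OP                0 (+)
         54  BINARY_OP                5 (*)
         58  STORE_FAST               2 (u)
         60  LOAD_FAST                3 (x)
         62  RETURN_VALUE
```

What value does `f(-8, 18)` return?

LOAD_FAST a → push -8. Stack: [-8]
LOAD_CONST → push 9. Stack: [-8, 9]
BINARY_OP + → -8 + 9 = 1. Stack: [1]
LOAD_FAST b → push 18. Stack: [1, 18]
BINARY_OP - → 1 - 18 = -17. Stack: [-17]
STORE_FAST u → u=-17. Stack: []
LOAD_FAST_LOAD_FAST a,u → push -8,-17. Stack: [-8, -17]
BINARY_OP + → -8 + -17 = -25. Stack: [-25]
STORE_FAST u → u=-25. Stack: []
LOAD_FAST a → push -8. Stack: [-8]
LOAD_CONST → push 8. Stack: [-8, 8]
BINARY_OP | → -8 | 8 = -8. Stack: [-8]
LOAD_FAST b → push 18. Stack: [-8, 18]
BINARY_OP * → -8 * 18 = -144. Stack: [-144]
STORE_FAST x → x=-144. Stack: []
LOAD_FAST_LOAD_FAST x,x → push -144,-144. Stack: [-144, -144]
BINARY_OP // → -144 // -144 = 1. Stack: [1]
LOAD_FAST_LOAD_FAST u,x → push -25,-144. Stack: [1, -25, -144]
BINARY_OP + → -25 + -144 = -169. Stack: [1, -169]
BINARY_OP * → 1 * -169 = -169. Stack: [-169]
STORE_FAST u → u=-169. Stack: []
LOAD_FAST x → push -144. Stack: [-144]
RETURN_VALUE → return -144.

-144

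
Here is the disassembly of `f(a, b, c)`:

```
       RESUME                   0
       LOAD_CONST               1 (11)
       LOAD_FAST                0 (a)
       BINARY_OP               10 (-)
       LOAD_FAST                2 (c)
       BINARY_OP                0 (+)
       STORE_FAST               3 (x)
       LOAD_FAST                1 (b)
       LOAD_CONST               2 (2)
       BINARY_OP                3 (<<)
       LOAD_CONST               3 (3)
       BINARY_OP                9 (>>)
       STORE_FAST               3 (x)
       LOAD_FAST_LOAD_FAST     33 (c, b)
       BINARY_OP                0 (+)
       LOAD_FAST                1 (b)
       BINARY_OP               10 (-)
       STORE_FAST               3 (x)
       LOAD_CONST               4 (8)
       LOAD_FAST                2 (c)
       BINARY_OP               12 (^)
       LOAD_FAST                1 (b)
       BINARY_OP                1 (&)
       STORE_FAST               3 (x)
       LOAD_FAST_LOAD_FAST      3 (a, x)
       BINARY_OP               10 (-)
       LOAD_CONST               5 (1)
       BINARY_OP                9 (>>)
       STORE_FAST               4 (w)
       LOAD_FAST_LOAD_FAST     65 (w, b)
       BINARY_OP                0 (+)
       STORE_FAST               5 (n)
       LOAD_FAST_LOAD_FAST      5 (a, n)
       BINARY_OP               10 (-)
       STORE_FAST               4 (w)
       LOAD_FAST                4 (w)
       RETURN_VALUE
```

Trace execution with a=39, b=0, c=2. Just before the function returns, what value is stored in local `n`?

LOAD_CONST → push 11. Stack: [11]
LOAD_FAST a → push 39. Stack: [11, 39]
BINARY_OP - → 11 - 39 = -28. Stack: [-28]
LOAD_FAST c → push 2. Stack: [-28, 2]
BINARY_OP + → -28 + 2 = -26. Stack: [-26]
STORE_FAST x → x=-26. Stack: []
LOAD_FAST b → push 0. Stack: [0]
LOAD_CONST → push 2. Stack: [0, 2]
BINARY_OP << → 0 << 2 = 0. Stack: [0]
LOAD_CONST → push 3. Stack: [0, 3]
BINARY_OP >> → 0 >> 3 = 0. Stack: [0]
STORE_FAST x → x=0. Stack: []
LOAD_FAST_LOAD_FAST c,b → push 2,0. Stack: [2, 0]
BINARY_OP + → 2 + 0 = 2. Stack: [2]
LOAD_FAST b → push 0. Stack: [2, 0]
BINARY_OP - → 2 - 0 = 2. Stack: [2]
STORE_FAST x → x=2. Stack: []
LOAD_CONST → push 8. Stack: [8]
LOAD_FAST c → push 2. Stack: [8, 2]
BINARY_OP ^ → 8 ^ 2 = 10. Stack: [10]
LOAD_FAST b → push 0. Stack: [10, 0]
BINARY_OP & → 10 & 0 = 0. Stack: [0]
STORE_FAST x → x=0. Stack: []
LOAD_FAST_LOAD_FAST a,x → push 39,0. Stack: [39, 0]
BINARY_OP - → 39 - 0 = 39. Stack: [39]
LOAD_CONST → push 1. Stack: [39, 1]
BINARY_OP >> → 39 >> 1 = 19. Stack: [19]
STORE_FAST w → w=19. Stack: []
LOAD_FAST_LOAD_FAST w,b → push 19,0. Stack: [19, 0]
BINARY_OP + → 19 + 0 = 19. Stack: [19]
STORE_FAST n → n=19. Stack: []
LOAD_FAST_LOAD_FAST a,n → push 39,19. Stack: [39, 19]
BINARY_OP - → 39 - 19 = 20. Stack: [20]
STORE_FAST w → w=20. Stack: []
LOAD_FAST w → push 20. Stack: [20]
RETURN_VALUE → return 20.

19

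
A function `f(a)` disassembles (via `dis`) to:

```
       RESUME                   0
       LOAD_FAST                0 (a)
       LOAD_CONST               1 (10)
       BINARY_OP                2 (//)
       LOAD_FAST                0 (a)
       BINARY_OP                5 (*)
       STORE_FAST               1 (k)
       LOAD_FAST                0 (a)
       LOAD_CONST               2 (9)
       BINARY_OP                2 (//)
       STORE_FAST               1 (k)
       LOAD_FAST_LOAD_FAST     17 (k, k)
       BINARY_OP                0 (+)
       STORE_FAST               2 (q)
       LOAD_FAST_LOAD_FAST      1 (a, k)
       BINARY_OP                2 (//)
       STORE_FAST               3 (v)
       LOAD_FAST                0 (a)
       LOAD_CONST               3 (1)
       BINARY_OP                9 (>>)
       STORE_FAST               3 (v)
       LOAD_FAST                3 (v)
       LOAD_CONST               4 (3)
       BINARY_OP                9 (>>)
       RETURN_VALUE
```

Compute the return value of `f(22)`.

LOAD_FAST a → push 22. Stack: [22]
LOAD_CONST → push 10. Stack: [22, 10]
BINARY_OP // → 22 // 10 = 2. Stack: [2]
LOAD_FAST a → push 22. Stack: [2, 22]
BINARY_OP * → 2 * 22 = 44. Stack: [44]
STORE_FAST k → k=44. Stack: []
LOAD_FAST a → push 22. Stack: [22]
LOAD_CONST → push 9. Stack: [22, 9]
BINARY_OP // → 22 // 9 = 2. Stack: [2]
STORE_FAST k → k=2. Stack: []
LOAD_FAST_LOAD_FAST k,k → push 2,2. Stack: [2, 2]
BINARY_OP + → 2 + 2 = 4. Stack: [4]
STORE_FAST q → q=4. Stack: []
LOAD_FAST_LOAD_FAST a,k → push 22,2. Stack: [22, 2]
BINARY_OP // → 22 // 2 = 11. Stack: [11]
STORE_FAST v → v=11. Stack: []
LOAD_FAST a → push 22. Stack: [22]
LOAD_CONST → push 1. Stack: [22, 1]
BINARY_OP >> → 22 >> 1 = 11. Stack: [11]
STORE_FAST v → v=11. Stack: []
LOAD_FAST v → push 11. Stack: [11]
LOAD_CONST → push 3. Stack: [11, 3]
BINARY_OP >> → 11 >> 3 = 1. Stack: [1]
RETURN_VALUE → return 1.

1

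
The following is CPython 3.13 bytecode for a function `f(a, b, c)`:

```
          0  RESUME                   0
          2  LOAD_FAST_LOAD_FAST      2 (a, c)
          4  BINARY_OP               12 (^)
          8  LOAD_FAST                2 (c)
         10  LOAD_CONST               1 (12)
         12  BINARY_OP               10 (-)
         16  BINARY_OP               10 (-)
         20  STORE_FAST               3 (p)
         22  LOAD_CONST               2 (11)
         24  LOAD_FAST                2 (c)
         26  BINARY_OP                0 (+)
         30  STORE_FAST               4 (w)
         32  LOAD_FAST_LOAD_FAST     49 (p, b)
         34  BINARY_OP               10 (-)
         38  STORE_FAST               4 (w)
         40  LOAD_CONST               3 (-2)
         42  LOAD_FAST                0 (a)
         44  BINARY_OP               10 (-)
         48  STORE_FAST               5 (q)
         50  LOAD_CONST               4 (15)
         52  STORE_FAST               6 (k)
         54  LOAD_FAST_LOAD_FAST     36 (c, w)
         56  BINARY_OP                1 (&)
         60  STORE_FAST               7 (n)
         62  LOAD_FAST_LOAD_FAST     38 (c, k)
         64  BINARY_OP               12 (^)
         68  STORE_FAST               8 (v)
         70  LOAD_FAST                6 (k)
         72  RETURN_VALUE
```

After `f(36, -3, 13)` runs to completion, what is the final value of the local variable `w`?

LOAD_FAST_LOAD_FAST a,c → push 36,13. Stack: [36, 13]
BINARY_OP ^ → 36 ^ 13 = 41. Stack: [41]
LOAD_FAST c → push 13. Stack: [41, 13]
LOAD_CONST → push 12. Stack: [41, 13, 12]
BINARY_OP - → 13 - 12 = 1. Stack: [41, 1]
BINARY_OP - → 41 - 1 = 40. Stack: [40]
STORE_FAST p → p=40. Stack: []
LOAD_CONST → push 11. Stack: [11]
LOAD_FAST c → push 13. Stack: [11, 13]
BINARY_OP + → 11 + 13 = 24. Stack: [24]
STORE_FAST w → w=24. Stack: []
LOAD_FAST_LOAD_FAST p,b → push 40,-3. Stack: [40, -3]
BINARY_OP - → 40 - -3 = 43. Stack: [43]
STORE_FAST w → w=43. Stack: []
LOAD_CONST → push -2. Stack: [-2]
LOAD_FAST a → push 36. Stack: [-2, 36]
BINARY_OP - → -2 - 36 = -38. Stack: [-38]
STORE_FAST q → q=-38. Stack: []
LOAD_CONST → push 15. Stack: [15]
STORE_FAST k → k=15. Stack: []
LOAD_FAST_LOAD_FAST c,w → push 13,43. Stack: [13, 43]
BINARY_OP & → 13 & 43 = 9. Stack: [9]
STORE_FAST n → n=9. Stack: []
LOAD_FAST_LOAD_FAST c,k → push 13,15. Stack: [13, 15]
BINARY_OP ^ → 13 ^ 15 = 2. Stack: [2]
STORE_FAST v → v=2. Stack: []
LOAD_FAST k → push 15. Stack: [15]
RETURN_VALUE → return 15.

43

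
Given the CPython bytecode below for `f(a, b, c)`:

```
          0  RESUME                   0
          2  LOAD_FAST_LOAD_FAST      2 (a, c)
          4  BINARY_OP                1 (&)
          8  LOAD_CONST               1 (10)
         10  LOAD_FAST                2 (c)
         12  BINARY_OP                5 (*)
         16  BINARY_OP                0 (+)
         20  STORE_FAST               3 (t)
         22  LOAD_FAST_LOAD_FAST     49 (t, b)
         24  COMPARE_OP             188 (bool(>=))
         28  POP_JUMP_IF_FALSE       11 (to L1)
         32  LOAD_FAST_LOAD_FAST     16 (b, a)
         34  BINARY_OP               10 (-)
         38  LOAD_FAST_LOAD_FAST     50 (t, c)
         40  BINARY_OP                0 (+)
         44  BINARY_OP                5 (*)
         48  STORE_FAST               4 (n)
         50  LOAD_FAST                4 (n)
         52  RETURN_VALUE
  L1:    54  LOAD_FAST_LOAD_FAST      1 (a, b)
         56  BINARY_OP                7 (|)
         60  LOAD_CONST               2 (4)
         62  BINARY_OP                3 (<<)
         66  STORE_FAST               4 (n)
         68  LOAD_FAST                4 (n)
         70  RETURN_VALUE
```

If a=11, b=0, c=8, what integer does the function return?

-1056

LOAD_FAST_LOAD_FAST a,c → push 11,8. Stack: [11, 8]
BINARY_OP & → 11 & 8 = 8. Stack: [8]
LOAD_CONST → push 10. Stack: [8, 10]
LOAD_FAST c → push 8. Stack: [8, 10, 8]
BINARY_OP * → 10 * 8 = 80. Stack: [8, 80]
BINARY_OP + → 8 + 80 = 88. Stack: [88]
STORE_FAST t → t=88. Stack: []
LOAD_FAST_LOAD_FAST t,b → push 88,0. Stack: [88, 0]
COMPARE_OP bool(>=) → 88 vs 0 = True. Stack: [True]
POP_JUMP_IF_FALSE → pop True; no jump. Stack: []
LOAD_FAST_LOAD_FAST b,a → push 0,11. Stack: [0, 11]
BINARY_OP - → 0 - 11 = -11. Stack: [-11]
LOAD_FAST_LOAD_FAST t,c → push 88,8. Stack: [-11, 88, 8]
BINARY_OP + → 88 + 8 = 96. Stack: [-11, 96]
BINARY_OP * → -11 * 96 = -1056. Stack: [-1056]
STORE_FAST n → n=-1056. Stack: []
LOAD_FAST n → push -1056. Stack: [-1056]
RETURN_VALUE → return -1056.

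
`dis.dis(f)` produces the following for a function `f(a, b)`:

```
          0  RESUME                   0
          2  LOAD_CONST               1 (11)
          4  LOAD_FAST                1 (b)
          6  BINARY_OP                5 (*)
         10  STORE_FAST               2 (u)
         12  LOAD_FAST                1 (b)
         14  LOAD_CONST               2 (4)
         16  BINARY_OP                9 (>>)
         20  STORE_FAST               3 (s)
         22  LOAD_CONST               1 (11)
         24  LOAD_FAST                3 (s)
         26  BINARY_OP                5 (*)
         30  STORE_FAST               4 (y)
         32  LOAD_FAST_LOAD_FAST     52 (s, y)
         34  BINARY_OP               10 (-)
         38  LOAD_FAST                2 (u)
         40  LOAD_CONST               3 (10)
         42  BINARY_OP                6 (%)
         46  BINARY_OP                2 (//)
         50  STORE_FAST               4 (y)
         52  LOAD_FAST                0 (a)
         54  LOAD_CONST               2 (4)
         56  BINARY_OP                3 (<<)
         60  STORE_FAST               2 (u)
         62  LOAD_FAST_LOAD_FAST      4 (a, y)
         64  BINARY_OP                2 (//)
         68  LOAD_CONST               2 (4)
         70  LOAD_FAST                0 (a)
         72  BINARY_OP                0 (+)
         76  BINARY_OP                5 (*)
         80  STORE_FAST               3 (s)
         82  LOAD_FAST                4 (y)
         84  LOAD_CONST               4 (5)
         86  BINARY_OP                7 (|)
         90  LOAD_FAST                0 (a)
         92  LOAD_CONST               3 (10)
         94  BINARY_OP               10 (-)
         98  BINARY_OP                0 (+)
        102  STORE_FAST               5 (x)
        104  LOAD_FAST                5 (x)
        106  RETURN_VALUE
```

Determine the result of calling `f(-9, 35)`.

LOAD_CONST → push 11. Stack: [11]
LOAD_FAST b → push 35. Stack: [11, 35]
BINARY_OP * → 11 * 35 = 385. Stack: [385]
STORE_FAST u → u=385. Stack: []
LOAD_FAST b → push 35. Stack: [35]
LOAD_CONST → push 4. Stack: [35, 4]
BINARY_OP >> → 35 >> 4 = 2. Stack: [2]
STORE_FAST s → s=2. Stack: []
LOAD_CONST → push 11. Stack: [11]
LOAD_FAST s → push 2. Stack: [11, 2]
BINARY_OP * → 11 * 2 = 22. Stack: [22]
STORE_FAST y → y=22. Stack: []
LOAD_FAST_LOAD_FAST s,y → push 2,22. Stack: [2, 22]
BINARY_OP - → 2 - 22 = -20. Stack: [-20]
LOAD_FAST u → push 385. Stack: [-20, 385]
LOAD_CONST → push 10. Stack: [-20, 385, 10]
BINARY_OP % → 385 % 10 = 5. Stack: [-20, 5]
BINARY_OP // → -20 // 5 = -4. Stack: [-4]
STORE_FAST y → y=-4. Stack: []
LOAD_FAST a → push -9. Stack: [-9]
LOAD_CONST → push 4. Stack: [-9, 4]
BINARY_OP << → -9 << 4 = -144. Stack: [-144]
STORE_FAST u → u=-144. Stack: []
LOAD_FAST_LOAD_FAST a,y → push -9,-4. Stack: [-9, -4]
BINARY_OP // → -9 // -4 = 2. Stack: [2]
LOAD_CONST → push 4. Stack: [2, 4]
LOAD_FAST a → push -9. Stack: [2, 4, -9]
BINARY_OP + → 4 + -9 = -5. Stack: [2, -5]
BINARY_OP * → 2 * -5 = -10. Stack: [-10]
STORE_FAST s → s=-10. Stack: []
LOAD_FAST y → push -4. Stack: [-4]
LOAD_CONST → push 5. Stack: [-4, 5]
BINARY_OP | → -4 | 5 = -3. Stack: [-3]
LOAD_FAST a → push -9. Stack: [-3, -9]
LOAD_CONST → push 10. Stack: [-3, -9, 10]
BINARY_OP - → -9 - 10 = -19. Stack: [-3, -19]
BINARY_OP + → -3 + -19 = -22. Stack: [-22]
STORE_FAST x → x=-22. Stack: []
LOAD_FAST x → push -22. Stack: [-22]
RETURN_VALUE → return -22.

-22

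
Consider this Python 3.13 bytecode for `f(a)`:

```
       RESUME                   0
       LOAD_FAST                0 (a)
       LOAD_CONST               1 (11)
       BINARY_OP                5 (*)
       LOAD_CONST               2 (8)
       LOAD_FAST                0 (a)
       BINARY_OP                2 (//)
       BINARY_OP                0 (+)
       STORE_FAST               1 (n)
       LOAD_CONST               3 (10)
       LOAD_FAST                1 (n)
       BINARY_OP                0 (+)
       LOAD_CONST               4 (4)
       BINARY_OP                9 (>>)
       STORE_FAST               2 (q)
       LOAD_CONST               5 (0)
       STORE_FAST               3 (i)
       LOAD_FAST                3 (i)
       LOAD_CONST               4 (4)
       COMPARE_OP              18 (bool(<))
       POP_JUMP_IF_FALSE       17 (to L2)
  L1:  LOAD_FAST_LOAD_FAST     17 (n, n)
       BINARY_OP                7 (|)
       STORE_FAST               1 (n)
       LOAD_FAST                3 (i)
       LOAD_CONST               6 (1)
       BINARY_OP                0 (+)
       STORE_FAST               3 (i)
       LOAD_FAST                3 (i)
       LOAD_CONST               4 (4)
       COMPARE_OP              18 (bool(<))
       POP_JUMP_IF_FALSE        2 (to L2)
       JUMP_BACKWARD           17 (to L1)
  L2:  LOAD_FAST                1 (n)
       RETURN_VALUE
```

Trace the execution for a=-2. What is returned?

-26

LOAD_FAST a → push -2
LOAD_CONST → push 11
BINARY_OP * → -2 * 11 = -22
LOAD_CONST → push 8
LOAD_FAST a → push -2
BINARY_OP // → 8 // -2 = -4
BINARY_OP + → -22 + -4 = -26
STORE_FAST n → n=-26
LOAD_CONST → push 10
LOAD_FAST n → push -26
BINARY_OP + → 10 + -26 = -16
LOAD_CONST → push 4
BINARY_OP >> → -16 >> 4 = -1
STORE_FAST q → q=-1
LOAD_CONST → push 0
STORE_FAST i → i=0
LOAD_FAST i → push 0
LOAD_CONST → push 4
COMPARE_OP bool(<) → 0 vs 4 = True
POP_JUMP_IF_FALSE → pop True; no jump
LOAD_FAST_LOAD_FAST n,n → push -26,-26
BINARY_OP | → -26 | -26 = -26
STORE_FAST n → n=-26
LOAD_FAST i → push 0
LOAD_CONST → push 1
BINARY_OP + → 0 + 1 = 1
STORE_FAST i → i=1
LOAD_FAST i → push 1
LOAD_CONST → push 4
COMPARE_OP bool(<) → 1 vs 4 = True
POP_JUMP_IF_FALSE → pop True; no jump
LOAD_FAST_LOAD_FAST n,n → push -26,-26
BINARY_OP | → -26 | -26 = -26
STORE_FAST n → n=-26
LOAD_FAST i → push 1
LOAD_CONST → push 1
BINARY_OP + → 1 + 1 = 2
STORE_FAST i → i=2
LOAD_FAST i → push 2
LOAD_CONST → push 4
COMPARE_OP bool(<) → 2 vs 4 = True
POP_JUMP_IF_FALSE → pop True; no jump
LOAD_FAST_LOAD_FAST n,n → push -26,-26
BINARY_OP | → -26 | -26 = -26
STORE_FAST n → n=-26
LOAD_FAST i → push 2
LOAD_CONST → push 1
BINARY_OP + → 2 + 1 = 3
STORE_FAST i → i=3
LOAD_FAST i → push 3
LOAD_CONST → push 4
COMPARE_OP bool(<) → 3 vs 4 = True
POP_JUMP_IF_FALSE → pop True; no jump
LOAD_FAST_LOAD_FAST n,n → push -26,-26
BINARY_OP | → -26 | -26 = -26
STORE_FAST n → n=-26
LOAD_FAST i → push 3
LOAD_CONST → push 1
BINARY_OP + → 3 + 1 = 4
STORE_FAST i → i=4
LOAD_FAST i → push 4
LOAD_CONST → push 4
COMPARE_OP bool(<) → 4 vs 4 = False
POP_JUMP_IF_FALSE → pop False; jump
LOAD_FAST n → push -26
RETURN_VALUE → return -26.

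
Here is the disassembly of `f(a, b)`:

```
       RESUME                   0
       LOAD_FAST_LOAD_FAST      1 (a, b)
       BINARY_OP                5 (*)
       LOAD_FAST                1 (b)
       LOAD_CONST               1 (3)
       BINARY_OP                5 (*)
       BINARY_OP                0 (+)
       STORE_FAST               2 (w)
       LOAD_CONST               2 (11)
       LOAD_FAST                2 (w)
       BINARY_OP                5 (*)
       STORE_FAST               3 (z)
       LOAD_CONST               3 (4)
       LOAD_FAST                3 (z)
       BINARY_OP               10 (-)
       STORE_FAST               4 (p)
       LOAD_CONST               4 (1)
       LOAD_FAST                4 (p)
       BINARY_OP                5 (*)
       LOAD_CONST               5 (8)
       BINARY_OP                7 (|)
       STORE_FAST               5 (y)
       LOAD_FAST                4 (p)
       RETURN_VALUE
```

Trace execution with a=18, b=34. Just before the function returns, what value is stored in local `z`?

7854

LOAD_FAST_LOAD_FAST a,b → push 18,34. Stack: [18, 34]
BINARY_OP * → 18 * 34 = 612. Stack: [612]
LOAD_FAST b → push 34. Stack: [612, 34]
LOAD_CONST → push 3. Stack: [612, 34, 3]
BINARY_OP * → 34 * 3 = 102. Stack: [612, 102]
BINARY_OP + → 612 + 102 = 714. Stack: [714]
STORE_FAST w → w=714. Stack: []
LOAD_CONST → push 11. Stack: [11]
LOAD_FAST w → push 714. Stack: [11, 714]
BINARY_OP * → 11 * 714 = 7854. Stack: [7854]
STORE_FAST z → z=7854. Stack: []
LOAD_CONST → push 4. Stack: [4]
LOAD_FAST z → push 7854. Stack: [4, 7854]
BINARY_OP - → 4 - 7854 = -7850. Stack: [-7850]
STORE_FAST p → p=-7850. Stack: []
LOAD_CONST → push 1. Stack: [1]
LOAD_FAST p → push -7850. Stack: [1, -7850]
BINARY_OP * → 1 * -7850 = -7850. Stack: [-7850]
LOAD_CONST → push 8. Stack: [-7850, 8]
BINARY_OP | → -7850 | 8 = -7842. Stack: [-7842]
STORE_FAST y → y=-7842. Stack: []
LOAD_FAST p → push -7850. Stack: [-7850]
RETURN_VALUE → return -7850.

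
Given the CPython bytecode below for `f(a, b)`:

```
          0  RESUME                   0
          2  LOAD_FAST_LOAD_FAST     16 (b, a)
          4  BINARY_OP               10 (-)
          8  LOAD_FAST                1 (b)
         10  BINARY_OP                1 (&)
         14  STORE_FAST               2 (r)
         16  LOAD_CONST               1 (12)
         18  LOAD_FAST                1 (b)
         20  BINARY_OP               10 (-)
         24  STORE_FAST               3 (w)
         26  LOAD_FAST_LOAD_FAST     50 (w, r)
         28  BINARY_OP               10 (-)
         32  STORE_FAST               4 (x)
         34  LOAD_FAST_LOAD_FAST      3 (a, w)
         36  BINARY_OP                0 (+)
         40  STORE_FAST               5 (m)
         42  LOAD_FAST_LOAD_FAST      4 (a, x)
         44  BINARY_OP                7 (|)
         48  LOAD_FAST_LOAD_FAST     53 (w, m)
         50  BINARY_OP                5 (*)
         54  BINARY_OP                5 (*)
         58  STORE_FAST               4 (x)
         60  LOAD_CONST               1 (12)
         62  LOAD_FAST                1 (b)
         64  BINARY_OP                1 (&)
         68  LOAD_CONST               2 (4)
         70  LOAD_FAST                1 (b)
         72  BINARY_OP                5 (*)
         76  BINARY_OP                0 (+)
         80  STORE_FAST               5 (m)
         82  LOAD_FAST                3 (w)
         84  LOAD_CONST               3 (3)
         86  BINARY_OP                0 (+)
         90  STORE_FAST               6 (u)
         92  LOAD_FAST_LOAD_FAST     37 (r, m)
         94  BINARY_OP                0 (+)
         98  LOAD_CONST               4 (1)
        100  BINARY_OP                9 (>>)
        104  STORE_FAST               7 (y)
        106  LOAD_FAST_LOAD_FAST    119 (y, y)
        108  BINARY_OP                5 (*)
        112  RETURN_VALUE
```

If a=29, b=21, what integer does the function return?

LOAD_FAST_LOAD_FAST b,a → push 21,29. Stack: [21, 29]
BINARY_OP - → 21 - 29 = -8. Stack: [-8]
LOAD_FAST b → push 21. Stack: [-8, 21]
BINARY_OP & → -8 & 21 = 16. Stack: [16]
STORE_FAST r → r=16. Stack: []
LOAD_CONST → push 12. Stack: [12]
LOAD_FAST b → push 21. Stack: [12, 21]
BINARY_OP - → 12 - 21 = -9. Stack: [-9]
STORE_FAST w → w=-9. Stack: []
LOAD_FAST_LOAD_FAST w,r → push -9,16. Stack: [-9, 16]
BINARY_OP - → -9 - 16 = -25. Stack: [-25]
STORE_FAST x → x=-25. Stack: []
LOAD_FAST_LOAD_FAST a,w → push 29,-9. Stack: [29, -9]
BINARY_OP + → 29 + -9 = 20. Stack: [20]
STORE_FAST m → m=20. Stack: []
LOAD_FAST_LOAD_FAST a,x → push 29,-25. Stack: [29, -25]
BINARY_OP | → 29 | -25 = -1. Stack: [-1]
LOAD_FAST_LOAD_FAST w,m → push -9,20. Stack: [-1, -9, 20]
BINARY_OP * → -9 * 20 = -180. Stack: [-1, -180]
BINARY_OP * → -1 * -180 = 180. Stack: [180]
STORE_FAST x → x=180. Stack: []
LOAD_CONST → push 12. Stack: [12]
LOAD_FAST b → push 21. Stack: [12, 21]
BINARY_OP & → 12 & 21 = 4. Stack: [4]
LOAD_CONST → push 4. Stack: [4, 4]
LOAD_FAST b → push 21. Stack: [4, 4, 21]
BINARY_OP * → 4 * 21 = 84. Stack: [4, 84]
BINARY_OP + → 4 + 84 = 88. Stack: [88]
STORE_FAST m → m=88. Stack: []
LOAD_FAST w → push -9. Stack: [-9]
LOAD_CONST → push 3. Stack: [-9, 3]
BINARY_OP + → -9 + 3 = -6. Stack: [-6]
STORE_FAST u → u=-6. Stack: []
LOAD_FAST_LOAD_FAST r,m → push 16,88. Stack: [16, 88]
BINARY_OP + → 16 + 88 = 104. Stack: [104]
LOAD_CONST → push 1. Stack: [104, 1]
BINARY_OP >> → 104 >> 1 = 52. Stack: [52]
STORE_FAST y → y=52. Stack: []
LOAD_FAST_LOAD_FAST y,y → push 52,52. Stack: [52, 52]
BINARY_OP * → 52 * 52 = 2704. Stack: [2704]
RETURN_VALUE → return 2704.

2704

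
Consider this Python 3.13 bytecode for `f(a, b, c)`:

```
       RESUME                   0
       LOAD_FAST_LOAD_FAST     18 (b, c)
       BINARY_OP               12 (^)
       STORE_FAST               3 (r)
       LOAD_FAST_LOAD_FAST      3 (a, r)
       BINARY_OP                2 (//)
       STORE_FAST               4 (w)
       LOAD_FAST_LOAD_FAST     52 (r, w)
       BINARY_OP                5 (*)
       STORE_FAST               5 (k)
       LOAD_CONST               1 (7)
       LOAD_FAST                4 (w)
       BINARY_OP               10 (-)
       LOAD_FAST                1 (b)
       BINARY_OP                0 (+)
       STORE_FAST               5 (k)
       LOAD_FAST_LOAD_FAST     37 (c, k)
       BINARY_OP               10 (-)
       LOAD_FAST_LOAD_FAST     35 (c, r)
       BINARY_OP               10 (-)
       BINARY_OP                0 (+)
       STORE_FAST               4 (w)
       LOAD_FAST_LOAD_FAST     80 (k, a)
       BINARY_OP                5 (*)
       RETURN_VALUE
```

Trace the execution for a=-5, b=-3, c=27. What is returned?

-20

LOAD_FAST_LOAD_FAST b,c → push -3,27. Stack: [-3, 27]
BINARY_OP ^ → -3 ^ 27 = -26. Stack: [-26]
STORE_FAST r → r=-26. Stack: []
LOAD_FAST_LOAD_FAST a,r → push -5,-26. Stack: [-5, -26]
BINARY_OP // → -5 // -26 = 0. Stack: [0]
STORE_FAST w → w=0. Stack: []
LOAD_FAST_LOAD_FAST r,w → push -26,0. Stack: [-26, 0]
BINARY_OP * → -26 * 0 = 0. Stack: [0]
STORE_FAST k → k=0. Stack: []
LOAD_CONST → push 7. Stack: [7]
LOAD_FAST w → push 0. Stack: [7, 0]
BINARY_OP - → 7 - 0 = 7. Stack: [7]
LOAD_FAST b → push -3. Stack: [7, -3]
BINARY_OP + → 7 + -3 = 4. Stack: [4]
STORE_FAST k → k=4. Stack: []
LOAD_FAST_LOAD_FAST c,k → push 27,4. Stack: [27, 4]
BINARY_OP - → 27 - 4 = 23. Stack: [23]
LOAD_FAST_LOAD_FAST c,r → push 27,-26. Stack: [23, 27, -26]
BINARY_OP - → 27 - -26 = 53. Stack: [23, 53]
BINARY_OP + → 23 + 53 = 76. Stack: [76]
STORE_FAST w → w=76. Stack: []
LOAD_FAST_LOAD_FAST k,a → push 4,-5. Stack: [4, -5]
BINARY_OP * → 4 * -5 = -20. Stack: [-20]
RETURN_VALUE → return -20.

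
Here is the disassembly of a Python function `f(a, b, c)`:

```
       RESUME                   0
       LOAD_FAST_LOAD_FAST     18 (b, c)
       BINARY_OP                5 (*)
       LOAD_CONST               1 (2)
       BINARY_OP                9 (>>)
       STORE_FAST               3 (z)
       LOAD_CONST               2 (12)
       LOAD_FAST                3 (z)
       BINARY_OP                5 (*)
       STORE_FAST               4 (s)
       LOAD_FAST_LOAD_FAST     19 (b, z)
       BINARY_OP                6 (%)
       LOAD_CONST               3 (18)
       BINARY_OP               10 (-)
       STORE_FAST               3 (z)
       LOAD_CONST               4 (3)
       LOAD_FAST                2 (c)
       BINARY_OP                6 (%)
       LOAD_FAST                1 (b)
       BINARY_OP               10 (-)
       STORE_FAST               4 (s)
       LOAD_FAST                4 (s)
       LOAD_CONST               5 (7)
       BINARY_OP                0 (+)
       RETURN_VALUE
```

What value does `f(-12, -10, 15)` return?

LOAD_FAST_LOAD_FAST b,c → push -10,15. Stack: [-10, 15]
BINARY_OP * → -10 * 15 = -150. Stack: [-150]
LOAD_CONST → push 2. Stack: [-150, 2]
BINARY_OP >> → -150 >> 2 = -38. Stack: [-38]
STORE_FAST z → z=-38. Stack: []
LOAD_CONST → push 12. Stack: [12]
LOAD_FAST z → push -38. Stack: [12, -38]
BINARY_OP * → 12 * -38 = -456. Stack: [-456]
STORE_FAST s → s=-456. Stack: []
LOAD_FAST_LOAD_FAST b,z → push -10,-38. Stack: [-10, -38]
BINARY_OP % → -10 % -38 = -10. Stack: [-10]
LOAD_CONST → push 18. Stack: [-10, 18]
BINARY_OP - → -10 - 18 = -28. Stack: [-28]
STORE_FAST z → z=-28. Stack: []
LOAD_CONST → push 3. Stack: [3]
LOAD_FAST c → push 15. Stack: [3, 15]
BINARY_OP % → 3 % 15 = 3. Stack: [3]
LOAD_FAST b → push -10. Stack: [3, -10]
BINARY_OP - → 3 - -10 = 13. Stack: [13]
STORE_FAST s → s=13. Stack: []
LOAD_FAST s → push 13. Stack: [13]
LOAD_CONST → push 7. Stack: [13, 7]
BINARY_OP + → 13 + 7 = 20. Stack: [20]
RETURN_VALUE → return 20.

20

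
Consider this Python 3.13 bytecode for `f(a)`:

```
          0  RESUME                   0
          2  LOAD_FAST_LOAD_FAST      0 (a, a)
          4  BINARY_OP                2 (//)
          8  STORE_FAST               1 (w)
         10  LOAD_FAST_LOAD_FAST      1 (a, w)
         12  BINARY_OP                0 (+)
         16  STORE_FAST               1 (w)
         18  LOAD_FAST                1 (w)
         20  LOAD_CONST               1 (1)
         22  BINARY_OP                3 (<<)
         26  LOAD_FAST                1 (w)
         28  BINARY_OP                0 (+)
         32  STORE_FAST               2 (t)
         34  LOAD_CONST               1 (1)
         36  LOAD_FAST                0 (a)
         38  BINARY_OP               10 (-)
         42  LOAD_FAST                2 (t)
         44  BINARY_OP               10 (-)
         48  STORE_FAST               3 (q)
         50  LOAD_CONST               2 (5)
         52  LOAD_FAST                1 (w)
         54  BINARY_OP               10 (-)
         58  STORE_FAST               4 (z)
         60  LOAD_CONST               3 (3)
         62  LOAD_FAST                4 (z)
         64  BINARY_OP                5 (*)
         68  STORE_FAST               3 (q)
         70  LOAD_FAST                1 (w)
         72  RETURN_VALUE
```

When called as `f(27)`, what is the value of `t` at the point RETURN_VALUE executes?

84

LOAD_FAST_LOAD_FAST a,a → push 27,27. Stack: [27, 27]
BINARY_OP // → 27 // 27 = 1. Stack: [1]
STORE_FAST w → w=1. Stack: []
LOAD_FAST_LOAD_FAST a,w → push 27,1. Stack: [27, 1]
BINARY_OP + → 27 + 1 = 28. Stack: [28]
STORE_FAST w → w=28. Stack: []
LOAD_FAST w → push 28. Stack: [28]
LOAD_CONST → push 1. Stack: [28, 1]
BINARY_OP << → 28 << 1 = 56. Stack: [56]
LOAD_FAST w → push 28. Stack: [56, 28]
BINARY_OP + → 56 + 28 = 84. Stack: [84]
STORE_FAST t → t=84. Stack: []
LOAD_CONST → push 1. Stack: [1]
LOAD_FAST a → push 27. Stack: [1, 27]
BINARY_OP - → 1 - 27 = -26. Stack: [-26]
LOAD_FAST t → push 84. Stack: [-26, 84]
BINARY_OP - → -26 - 84 = -110. Stack: [-110]
STORE_FAST q → q=-110. Stack: []
LOAD_CONST → push 5. Stack: [5]
LOAD_FAST w → push 28. Stack: [5, 28]
BINARY_OP - → 5 - 28 = -23. Stack: [-23]
STORE_FAST z → z=-23. Stack: []
LOAD_CONST → push 3. Stack: [3]
LOAD_FAST z → push -23. Stack: [3, -23]
BINARY_OP * → 3 * -23 = -69. Stack: [-69]
STORE_FAST q → q=-69. Stack: []
LOAD_FAST w → push 28. Stack: [28]
RETURN_VALUE → return 28.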